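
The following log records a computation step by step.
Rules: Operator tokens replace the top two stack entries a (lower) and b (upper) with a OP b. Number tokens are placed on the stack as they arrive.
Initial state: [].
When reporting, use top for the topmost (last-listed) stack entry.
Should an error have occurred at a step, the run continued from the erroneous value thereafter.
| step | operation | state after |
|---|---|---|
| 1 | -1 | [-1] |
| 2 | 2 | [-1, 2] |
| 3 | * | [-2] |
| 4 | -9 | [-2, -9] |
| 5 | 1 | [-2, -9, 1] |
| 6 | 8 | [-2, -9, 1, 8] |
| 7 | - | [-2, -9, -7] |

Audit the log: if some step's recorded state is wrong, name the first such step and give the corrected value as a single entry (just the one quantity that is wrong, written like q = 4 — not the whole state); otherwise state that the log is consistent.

Recomputing the run from the initial state:
step 1: [-1]
step 2: [-1, 2]
step 3: [-2]
step 4: [-2, -9]
step 5: [-2, -9, 1]
step 6: [-2, -9, 1, 8]
step 7: [-2, -9, -7]
This matches the log at every step.

no error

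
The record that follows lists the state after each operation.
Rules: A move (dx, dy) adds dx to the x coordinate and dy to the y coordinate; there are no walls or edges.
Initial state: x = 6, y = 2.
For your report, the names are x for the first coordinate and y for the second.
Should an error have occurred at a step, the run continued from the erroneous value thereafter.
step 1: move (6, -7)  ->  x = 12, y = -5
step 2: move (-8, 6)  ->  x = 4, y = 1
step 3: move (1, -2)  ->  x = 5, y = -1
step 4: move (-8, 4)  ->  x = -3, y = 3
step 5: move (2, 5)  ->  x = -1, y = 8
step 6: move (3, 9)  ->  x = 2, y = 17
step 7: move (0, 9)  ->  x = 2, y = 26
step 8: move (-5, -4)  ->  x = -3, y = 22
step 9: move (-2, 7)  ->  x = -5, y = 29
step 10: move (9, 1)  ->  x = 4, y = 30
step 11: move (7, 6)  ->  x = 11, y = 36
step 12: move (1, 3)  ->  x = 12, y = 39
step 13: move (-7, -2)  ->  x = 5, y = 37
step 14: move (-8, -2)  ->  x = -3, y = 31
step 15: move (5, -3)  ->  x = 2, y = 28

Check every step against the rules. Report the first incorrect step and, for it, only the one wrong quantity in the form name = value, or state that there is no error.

Recomputing the run from the initial state:
step 1: x = 12, y = -5
step 2: x = 4, y = 1
step 3: x = 5, y = -1
step 4: x = -3, y = 3
step 5: x = -1, y = 8
step 6: x = 2, y = 17
step 7: x = 2, y = 26
step 8: x = -3, y = 22
step 9: x = -5, y = 29
step 10: x = 4, y = 30
step 11: x = 11, y = 36
step 12: x = 12, y = 39
step 13: x = 5, y = 37
step 14: x = -3, y = 35
step 15: x = 2, y = 32
The first disagreement with the record is at step 14, where the value should be y = 35.

step 14, y = 35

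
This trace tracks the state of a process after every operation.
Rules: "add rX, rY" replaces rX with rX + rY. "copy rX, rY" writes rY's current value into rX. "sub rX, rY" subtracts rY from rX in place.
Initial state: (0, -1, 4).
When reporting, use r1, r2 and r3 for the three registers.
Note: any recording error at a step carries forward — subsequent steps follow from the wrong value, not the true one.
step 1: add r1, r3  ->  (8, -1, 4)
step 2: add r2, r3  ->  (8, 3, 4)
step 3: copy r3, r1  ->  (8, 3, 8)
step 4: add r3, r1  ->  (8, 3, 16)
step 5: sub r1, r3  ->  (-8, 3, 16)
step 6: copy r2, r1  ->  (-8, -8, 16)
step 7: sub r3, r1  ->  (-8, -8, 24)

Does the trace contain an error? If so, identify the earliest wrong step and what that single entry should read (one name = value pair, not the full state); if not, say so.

step 1, r1 = 4

Recomputing the run from the initial state:
step 1: r1 = 4, r2 = -1, r3 = 4
step 2: r1 = 4, r2 = 3, r3 = 4
step 3: r1 = 4, r2 = 3, r3 = 4
step 4: r1 = 4, r2 = 3, r3 = 8
step 5: r1 = -4, r2 = 3, r3 = 8
step 6: r1 = -4, r2 = -4, r3 = 8
step 7: r1 = -4, r2 = -4, r3 = 12
The first disagreement with the trace is at step 1, where the value should be r1 = 4.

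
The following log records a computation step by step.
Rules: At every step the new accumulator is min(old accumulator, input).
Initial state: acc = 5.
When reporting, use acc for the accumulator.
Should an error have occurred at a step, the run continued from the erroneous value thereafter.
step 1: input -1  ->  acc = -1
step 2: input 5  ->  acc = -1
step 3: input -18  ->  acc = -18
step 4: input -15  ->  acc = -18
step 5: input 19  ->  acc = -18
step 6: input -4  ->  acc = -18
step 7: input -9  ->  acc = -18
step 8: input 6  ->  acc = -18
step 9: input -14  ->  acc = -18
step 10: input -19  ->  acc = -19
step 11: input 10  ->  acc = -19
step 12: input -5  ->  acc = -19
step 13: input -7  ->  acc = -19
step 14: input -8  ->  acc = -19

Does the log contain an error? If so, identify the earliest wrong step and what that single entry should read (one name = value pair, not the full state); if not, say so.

1. acc = min(5, -1) = -1 (checks out)
2. acc = min(-1, 5) = -1 (exactly as logged)
3. acc = min(-1, -18) = -18 (in agreement)
4. acc = min(-18, -15) = -18 (exactly as logged)
5. acc = min(-18, 19) = -18 (same as recorded)
6. acc = min(-18, -4) = -18 (no discrepancy)
7. acc = min(-18, -9) = -18 (no discrepancy)
8. acc = min(-18, 6) = -18 (confirmed correct)
9. acc = min(-18, -14) = -18 (in agreement)
10. acc = min(-18, -19) = -19 (matches)
11. acc = min(-19, 10) = -19 (checks out)
12. acc = min(-19, -5) = -19 (checks out)
13. acc = min(-19, -7) = -19 (checks out)
14. acc = min(-19, -8) = -19 (checks out)
All entries verified; no error found.

no error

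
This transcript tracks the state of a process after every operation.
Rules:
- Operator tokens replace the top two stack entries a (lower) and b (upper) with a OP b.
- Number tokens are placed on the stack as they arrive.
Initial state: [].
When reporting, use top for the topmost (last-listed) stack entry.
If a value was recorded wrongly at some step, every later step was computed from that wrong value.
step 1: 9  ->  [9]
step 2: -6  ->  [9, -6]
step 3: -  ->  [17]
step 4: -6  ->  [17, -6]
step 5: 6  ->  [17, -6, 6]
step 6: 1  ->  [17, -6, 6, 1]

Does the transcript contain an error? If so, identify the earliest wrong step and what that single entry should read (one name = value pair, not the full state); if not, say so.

step 1: push 9: top = 9 -> same as recorded
step 2: push -6: top = -6 -> checks out
step 3: 9 - -6 = 15 -> a discrepancy with the transcript
Step 3 is the first one off; corrected, top = 15.

step 3, top = 15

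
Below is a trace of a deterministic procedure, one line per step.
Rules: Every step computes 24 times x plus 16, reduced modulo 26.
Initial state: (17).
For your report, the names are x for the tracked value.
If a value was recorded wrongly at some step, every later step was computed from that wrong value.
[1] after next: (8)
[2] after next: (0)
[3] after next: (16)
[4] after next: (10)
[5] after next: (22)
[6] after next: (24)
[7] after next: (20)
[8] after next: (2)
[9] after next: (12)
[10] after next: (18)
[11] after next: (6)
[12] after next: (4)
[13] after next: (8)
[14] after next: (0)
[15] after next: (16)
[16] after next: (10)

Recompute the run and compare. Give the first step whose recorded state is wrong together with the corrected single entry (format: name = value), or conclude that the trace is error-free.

Step 1: x = (24*17 + 16) mod 26 = 8 — exactly as logged.
Step 2: x = (24*8 + 16) mod 26 = 0 — confirmed correct.
Step 3: x = (24*0 + 16) mod 26 = 16 — consistent with the trace.
Step 4: x = (24*16 + 16) mod 26 = 10 — in agreement.
Step 5: x = (24*10 + 16) mod 26 = 22 — verified.
Step 6: x = (24*22 + 16) mod 26 = 24 — confirmed correct.
Step 7: x = (24*24 + 16) mod 26 = 20 — same as recorded.
Step 8: x = (24*20 + 16) mod 26 = 2 — checks out.
Step 9: x = (24*2 + 16) mod 26 = 12 — confirmed correct.
Step 10: x = (24*12 + 16) mod 26 = 18 — matches.
Step 11: x = (24*18 + 16) mod 26 = 6 — no discrepancy.
Step 12: x = (24*6 + 16) mod 26 = 4 — agrees with the trace.
Step 13: x = (24*4 + 16) mod 26 = 8 — checks out.
Step 14: x = (24*8 + 16) mod 26 = 0 — matches.
Step 15: x = (24*0 + 16) mod 26 = 16 — agrees with the trace.
Step 16: x = (24*16 + 16) mod 26 = 10 — agrees with the trace.
All entries verified; no error found.

no error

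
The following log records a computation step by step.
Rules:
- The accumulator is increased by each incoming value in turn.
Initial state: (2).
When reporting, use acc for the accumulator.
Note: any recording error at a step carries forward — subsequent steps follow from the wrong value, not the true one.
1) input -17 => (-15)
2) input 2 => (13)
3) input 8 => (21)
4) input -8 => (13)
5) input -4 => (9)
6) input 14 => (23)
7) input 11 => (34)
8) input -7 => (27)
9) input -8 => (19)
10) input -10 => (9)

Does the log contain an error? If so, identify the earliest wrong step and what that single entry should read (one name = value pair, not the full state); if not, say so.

Recomputing the run from the initial state:
step 1: acc = -15
step 2: acc = -13
step 3: acc = -5
step 4: acc = -13
step 5: acc = -17
step 6: acc = -3
step 7: acc = 8
step 8: acc = 1
step 9: acc = -7
step 10: acc = -17
The first disagreement with the log is at step 2, where the value should be acc = -13.

step 2, acc = -13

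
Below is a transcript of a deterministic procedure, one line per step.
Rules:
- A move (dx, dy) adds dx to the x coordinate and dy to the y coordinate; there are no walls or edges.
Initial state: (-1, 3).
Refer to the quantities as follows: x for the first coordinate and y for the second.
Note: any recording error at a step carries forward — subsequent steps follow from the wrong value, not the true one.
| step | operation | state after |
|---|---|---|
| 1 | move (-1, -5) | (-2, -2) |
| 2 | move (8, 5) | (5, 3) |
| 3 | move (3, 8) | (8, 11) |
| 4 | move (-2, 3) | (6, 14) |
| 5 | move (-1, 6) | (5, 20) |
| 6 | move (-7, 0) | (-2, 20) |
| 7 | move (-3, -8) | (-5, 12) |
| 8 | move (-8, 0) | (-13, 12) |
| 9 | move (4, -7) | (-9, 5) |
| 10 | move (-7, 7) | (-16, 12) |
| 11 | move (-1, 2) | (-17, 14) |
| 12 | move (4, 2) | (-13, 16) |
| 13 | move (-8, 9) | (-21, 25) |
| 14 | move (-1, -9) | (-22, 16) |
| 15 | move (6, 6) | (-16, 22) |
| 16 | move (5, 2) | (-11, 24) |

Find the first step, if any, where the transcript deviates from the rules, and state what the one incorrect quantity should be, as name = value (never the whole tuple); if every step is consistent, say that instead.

step 2, x = 6

Recomputing the run from the initial state:
step 1: x = -2, y = -2
step 2: x = 6, y = 3
step 3: x = 9, y = 11
step 4: x = 7, y = 14
step 5: x = 6, y = 20
step 6: x = -1, y = 20
step 7: x = -4, y = 12
step 8: x = -12, y = 12
step 9: x = -8, y = 5
step 10: x = -15, y = 12
step 11: x = -16, y = 14
step 12: x = -12, y = 16
step 13: x = -20, y = 25
step 14: x = -21, y = 16
step 15: x = -15, y = 22
step 16: x = -10, y = 24
The first disagreement with the transcript is at step 2, where the value should be x = 6.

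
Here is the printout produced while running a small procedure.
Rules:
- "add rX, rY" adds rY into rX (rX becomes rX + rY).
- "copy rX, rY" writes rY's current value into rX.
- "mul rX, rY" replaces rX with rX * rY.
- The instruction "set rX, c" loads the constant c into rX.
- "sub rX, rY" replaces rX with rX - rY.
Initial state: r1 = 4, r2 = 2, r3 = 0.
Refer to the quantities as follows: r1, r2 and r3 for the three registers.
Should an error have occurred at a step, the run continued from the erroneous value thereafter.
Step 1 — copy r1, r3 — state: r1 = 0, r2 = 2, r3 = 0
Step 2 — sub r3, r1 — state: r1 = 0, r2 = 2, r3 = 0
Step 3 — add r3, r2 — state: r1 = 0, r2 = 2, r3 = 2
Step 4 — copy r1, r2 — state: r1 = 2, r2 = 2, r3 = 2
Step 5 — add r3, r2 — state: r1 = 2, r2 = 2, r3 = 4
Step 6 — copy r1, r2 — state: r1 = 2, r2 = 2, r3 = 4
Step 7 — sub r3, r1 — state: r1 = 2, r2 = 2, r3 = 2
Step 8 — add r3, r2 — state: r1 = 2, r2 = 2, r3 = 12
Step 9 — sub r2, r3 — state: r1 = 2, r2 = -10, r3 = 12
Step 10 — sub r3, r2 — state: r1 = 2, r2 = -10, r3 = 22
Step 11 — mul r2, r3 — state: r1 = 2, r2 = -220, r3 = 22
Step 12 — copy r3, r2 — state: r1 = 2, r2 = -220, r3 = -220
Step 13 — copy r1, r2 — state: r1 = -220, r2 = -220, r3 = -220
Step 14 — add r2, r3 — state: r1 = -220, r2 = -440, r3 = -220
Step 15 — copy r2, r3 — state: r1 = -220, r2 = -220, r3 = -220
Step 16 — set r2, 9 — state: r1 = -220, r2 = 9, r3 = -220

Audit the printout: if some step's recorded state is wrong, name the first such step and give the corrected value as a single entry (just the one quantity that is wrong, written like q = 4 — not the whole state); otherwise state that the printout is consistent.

Step 1: r1 = 0 — verified.
Step 2: r3 = 0 - 0 = 0 — checks out.
Step 3: r3 = 0 + 2 = 2 — confirmed correct.
Step 4: r1 = 2 — checks out.
Step 5: r3 = 2 + 2 = 4 — matches.
Step 6: r1 = 2 — exactly as logged.
Step 7: r3 = 4 - 2 = 2 — exactly as logged.
Step 8: r3 = 2 + 2 = 4 — the entry is off here.
First incorrect step: 8; the correct value is r3 = 4.

step 8, r3 = 4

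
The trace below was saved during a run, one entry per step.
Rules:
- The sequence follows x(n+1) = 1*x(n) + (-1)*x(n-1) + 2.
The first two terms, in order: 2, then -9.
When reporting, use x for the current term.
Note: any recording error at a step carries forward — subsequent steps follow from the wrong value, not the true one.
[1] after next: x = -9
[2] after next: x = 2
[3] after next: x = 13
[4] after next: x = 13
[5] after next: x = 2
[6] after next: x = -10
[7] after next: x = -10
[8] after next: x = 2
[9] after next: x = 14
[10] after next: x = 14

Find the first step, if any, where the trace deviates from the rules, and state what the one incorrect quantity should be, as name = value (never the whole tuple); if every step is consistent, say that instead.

Recomputing the run from the initial state:
step 1: x = -9
step 2: x = 2
step 3: x = 13
step 4: x = 13
step 5: x = 2
step 6: x = -9
step 7: x = -9
step 8: x = 2
step 9: x = 13
step 10: x = 13
The first disagreement with the trace is at step 6, where the value should be x = -9.

step 6, x = -9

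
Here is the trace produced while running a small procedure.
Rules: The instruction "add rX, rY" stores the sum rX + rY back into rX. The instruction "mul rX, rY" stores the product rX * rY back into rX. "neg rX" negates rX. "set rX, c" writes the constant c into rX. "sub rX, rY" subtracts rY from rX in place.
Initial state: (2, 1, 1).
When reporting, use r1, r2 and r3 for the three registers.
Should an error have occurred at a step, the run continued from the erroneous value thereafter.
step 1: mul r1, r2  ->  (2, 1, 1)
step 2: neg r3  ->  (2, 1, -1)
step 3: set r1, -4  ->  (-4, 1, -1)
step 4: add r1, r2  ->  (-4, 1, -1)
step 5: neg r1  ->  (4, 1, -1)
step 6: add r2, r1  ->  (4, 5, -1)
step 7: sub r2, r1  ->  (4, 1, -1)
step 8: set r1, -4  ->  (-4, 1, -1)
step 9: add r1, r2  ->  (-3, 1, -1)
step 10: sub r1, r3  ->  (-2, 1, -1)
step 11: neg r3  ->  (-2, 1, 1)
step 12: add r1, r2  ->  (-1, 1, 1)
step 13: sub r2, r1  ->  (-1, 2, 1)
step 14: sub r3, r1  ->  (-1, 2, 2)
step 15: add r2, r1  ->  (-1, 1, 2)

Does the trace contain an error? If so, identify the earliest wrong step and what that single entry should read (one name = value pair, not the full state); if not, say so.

step 4, r1 = -3

step 1: r1 = 2 * 1 = 2 -> confirmed correct
step 2: r3 = -(1) = -1 -> verified
step 3: r1 = -4 -> consistent with the trace
step 4: r1 = -4 + 1 = -3 -> this is not what the trace shows
Conclusion: step 4 carries the first error; the entry should be r1 = -3.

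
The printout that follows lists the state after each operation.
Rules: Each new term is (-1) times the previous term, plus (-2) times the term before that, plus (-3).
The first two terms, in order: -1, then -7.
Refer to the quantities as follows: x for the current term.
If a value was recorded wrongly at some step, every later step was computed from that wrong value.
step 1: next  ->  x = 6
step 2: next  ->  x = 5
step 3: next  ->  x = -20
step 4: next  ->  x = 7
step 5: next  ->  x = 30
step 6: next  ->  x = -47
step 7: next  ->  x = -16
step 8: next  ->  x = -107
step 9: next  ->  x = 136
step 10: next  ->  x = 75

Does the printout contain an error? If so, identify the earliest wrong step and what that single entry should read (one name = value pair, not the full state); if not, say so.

step 1: x = -1*(-7) + (-2)*(-1) + (-3) = 6 -> matches
step 2: x = -1*(6) + (-2)*(-7) + (-3) = 5 -> agrees with the printout
step 3: x = -1*(5) + (-2)*(6) + (-3) = -20 -> same as recorded
step 4: x = -1*(-20) + (-2)*(5) + (-3) = 7 -> exactly as logged
step 5: x = -1*(7) + (-2)*(-20) + (-3) = 30 -> matches
step 6: x = -1*(30) + (-2)*(7) + (-3) = -47 -> confirmed correct
step 7: x = -1*(-47) + (-2)*(30) + (-3) = -16 -> matches
step 8: x = -1*(-16) + (-2)*(-47) + (-3) = 107 -> this is not what the printout shows
The earliest wrong entry is at step 8: it should read x = 107.

step 8, x = 107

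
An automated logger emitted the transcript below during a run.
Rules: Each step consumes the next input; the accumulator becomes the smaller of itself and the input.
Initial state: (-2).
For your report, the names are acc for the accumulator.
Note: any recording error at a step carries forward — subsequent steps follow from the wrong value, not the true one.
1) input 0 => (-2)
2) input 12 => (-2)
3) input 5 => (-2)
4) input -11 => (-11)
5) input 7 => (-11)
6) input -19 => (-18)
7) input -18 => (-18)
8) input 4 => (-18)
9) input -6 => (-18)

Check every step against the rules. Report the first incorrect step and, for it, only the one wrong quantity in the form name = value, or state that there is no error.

Recomputing the run from the initial state:
step 1: acc = -2
step 2: acc = -2
step 3: acc = -2
step 4: acc = -11
step 5: acc = -11
step 6: acc = -19
step 7: acc = -19
step 8: acc = -19
step 9: acc = -19
The first disagreement with the transcript is at step 6, where the value should be acc = -19.

step 6, acc = -19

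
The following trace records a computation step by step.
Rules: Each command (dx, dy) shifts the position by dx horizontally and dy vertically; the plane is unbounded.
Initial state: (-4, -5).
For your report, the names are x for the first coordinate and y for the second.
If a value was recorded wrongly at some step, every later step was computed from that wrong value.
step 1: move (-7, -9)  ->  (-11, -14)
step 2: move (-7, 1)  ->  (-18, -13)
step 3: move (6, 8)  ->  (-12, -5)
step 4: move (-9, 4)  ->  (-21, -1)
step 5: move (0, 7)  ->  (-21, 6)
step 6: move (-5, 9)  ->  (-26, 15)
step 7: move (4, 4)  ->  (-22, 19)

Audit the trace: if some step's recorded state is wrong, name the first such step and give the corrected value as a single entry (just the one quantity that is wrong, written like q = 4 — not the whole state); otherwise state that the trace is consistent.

no error

Recomputing the run from the initial state:
step 1: x = -11, y = -14
step 2: x = -18, y = -13
step 3: x = -12, y = -5
step 4: x = -21, y = -1
step 5: x = -21, y = 6
step 6: x = -26, y = 15
step 7: x = -22, y = 19
This matches the trace at every step.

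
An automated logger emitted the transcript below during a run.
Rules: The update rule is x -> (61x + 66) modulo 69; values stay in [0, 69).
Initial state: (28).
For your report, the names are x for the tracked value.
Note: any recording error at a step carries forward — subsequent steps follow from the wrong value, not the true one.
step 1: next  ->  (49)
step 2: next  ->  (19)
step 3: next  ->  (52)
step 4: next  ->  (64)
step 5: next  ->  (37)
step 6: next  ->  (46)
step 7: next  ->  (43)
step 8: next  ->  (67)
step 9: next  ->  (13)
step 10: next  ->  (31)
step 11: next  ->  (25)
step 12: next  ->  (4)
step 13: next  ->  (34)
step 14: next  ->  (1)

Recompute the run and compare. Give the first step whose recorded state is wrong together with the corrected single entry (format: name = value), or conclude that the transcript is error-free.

no error

1. x = (61*28 + 66) mod 69 = 49 (exactly as logged)
2. x = (61*49 + 66) mod 69 = 19 (same as recorded)
3. x = (61*19 + 66) mod 69 = 52 (same as recorded)
4. x = (61*52 + 66) mod 69 = 64 (checks out)
5. x = (61*64 + 66) mod 69 = 37 (checks out)
6. x = (61*37 + 66) mod 69 = 46 (in agreement)
7. x = (61*46 + 66) mod 69 = 43 (exactly as logged)
8. x = (61*43 + 66) mod 69 = 67 (verified)
9. x = (61*67 + 66) mod 69 = 13 (same as recorded)
10. x = (61*13 + 66) mod 69 = 31 (agrees with the transcript)
11. x = (61*31 + 66) mod 69 = 25 (agrees with the transcript)
12. x = (61*25 + 66) mod 69 = 4 (in agreement)
13. x = (61*4 + 66) mod 69 = 34 (agrees with the transcript)
14. x = (61*34 + 66) mod 69 = 1 (confirmed correct)
Nothing is out of place; the run is error-free.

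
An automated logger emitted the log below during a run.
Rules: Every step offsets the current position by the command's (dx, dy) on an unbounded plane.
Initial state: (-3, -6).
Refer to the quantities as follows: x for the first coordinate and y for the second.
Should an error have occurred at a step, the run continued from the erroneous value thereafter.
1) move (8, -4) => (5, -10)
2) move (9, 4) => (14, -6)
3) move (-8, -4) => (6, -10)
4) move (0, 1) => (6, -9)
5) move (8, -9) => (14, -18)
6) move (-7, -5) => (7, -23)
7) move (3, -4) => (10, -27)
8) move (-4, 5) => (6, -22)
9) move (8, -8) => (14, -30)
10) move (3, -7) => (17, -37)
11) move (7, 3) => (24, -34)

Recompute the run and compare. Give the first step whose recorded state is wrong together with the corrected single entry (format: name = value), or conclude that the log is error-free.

Recomputing the run from the initial state:
step 1: x = 5, y = -10
step 2: x = 14, y = -6
step 3: x = 6, y = -10
step 4: x = 6, y = -9
step 5: x = 14, y = -18
step 6: x = 7, y = -23
step 7: x = 10, y = -27
step 8: x = 6, y = -22
step 9: x = 14, y = -30
step 10: x = 17, y = -37
step 11: x = 24, y = -34
This matches the log at every step.

no error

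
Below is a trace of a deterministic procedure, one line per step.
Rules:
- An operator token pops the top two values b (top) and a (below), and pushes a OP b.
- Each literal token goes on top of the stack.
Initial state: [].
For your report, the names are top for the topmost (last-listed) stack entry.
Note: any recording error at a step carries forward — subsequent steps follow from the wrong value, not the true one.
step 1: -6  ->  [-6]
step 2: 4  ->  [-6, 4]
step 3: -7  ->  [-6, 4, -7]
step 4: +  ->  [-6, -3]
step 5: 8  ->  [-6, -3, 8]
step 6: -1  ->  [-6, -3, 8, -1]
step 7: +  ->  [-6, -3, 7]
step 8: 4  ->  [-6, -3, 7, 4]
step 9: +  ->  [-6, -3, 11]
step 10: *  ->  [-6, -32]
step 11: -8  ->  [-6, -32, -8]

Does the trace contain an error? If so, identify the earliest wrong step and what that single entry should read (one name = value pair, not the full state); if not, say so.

Recomputing the run from the initial state:
step 1: [-6]
step 2: [-6, 4]
step 3: [-6, 4, -7]
step 4: [-6, -3]
step 5: [-6, -3, 8]
step 6: [-6, -3, 8, -1]
step 7: [-6, -3, 7]
step 8: [-6, -3, 7, 4]
step 9: [-6, -3, 11]
step 10: [-6, -33]
step 11: [-6, -33, -8]
The first disagreement with the trace is at step 10, where the value should be top = -33.

step 10, top = -33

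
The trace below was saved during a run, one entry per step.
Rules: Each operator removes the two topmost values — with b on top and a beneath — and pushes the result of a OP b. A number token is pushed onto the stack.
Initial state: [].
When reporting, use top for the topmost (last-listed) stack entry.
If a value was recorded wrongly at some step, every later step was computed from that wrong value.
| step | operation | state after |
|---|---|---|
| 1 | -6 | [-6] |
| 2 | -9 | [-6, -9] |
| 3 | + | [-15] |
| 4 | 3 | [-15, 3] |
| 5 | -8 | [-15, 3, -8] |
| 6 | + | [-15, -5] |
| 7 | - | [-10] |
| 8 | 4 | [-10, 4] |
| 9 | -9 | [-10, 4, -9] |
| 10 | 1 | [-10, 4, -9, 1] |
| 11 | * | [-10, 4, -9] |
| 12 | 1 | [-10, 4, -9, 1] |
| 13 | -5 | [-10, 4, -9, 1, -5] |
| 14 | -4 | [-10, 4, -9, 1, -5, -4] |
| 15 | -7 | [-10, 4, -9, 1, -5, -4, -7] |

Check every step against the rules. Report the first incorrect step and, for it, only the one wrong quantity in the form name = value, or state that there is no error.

no error

step 1: push -6: top = -6 -> checks out
step 2: push -9: top = -9 -> confirmed correct
step 3: -6 + -9 = -15 -> confirmed correct
step 4: push 3: top = 3 -> agrees with the trace
step 5: push -8: top = -8 -> no discrepancy
step 6: 3 + -8 = -5 -> agrees with the trace
step 7: -15 - -5 = -10 -> no discrepancy
step 8: push 4: top = 4 -> matches
step 9: push -9: top = -9 -> same as recorded
step 10: push 1: top = 1 -> same as recorded
step 11: -9 * 1 = -9 -> exactly as logged
step 12: push 1: top = 1 -> in agreement
step 13: push -5: top = -5 -> agrees with the trace
step 14: push -4: top = -4 -> verified
step 15: push -7: top = -7 -> same as recorded
All entries verified; no error found.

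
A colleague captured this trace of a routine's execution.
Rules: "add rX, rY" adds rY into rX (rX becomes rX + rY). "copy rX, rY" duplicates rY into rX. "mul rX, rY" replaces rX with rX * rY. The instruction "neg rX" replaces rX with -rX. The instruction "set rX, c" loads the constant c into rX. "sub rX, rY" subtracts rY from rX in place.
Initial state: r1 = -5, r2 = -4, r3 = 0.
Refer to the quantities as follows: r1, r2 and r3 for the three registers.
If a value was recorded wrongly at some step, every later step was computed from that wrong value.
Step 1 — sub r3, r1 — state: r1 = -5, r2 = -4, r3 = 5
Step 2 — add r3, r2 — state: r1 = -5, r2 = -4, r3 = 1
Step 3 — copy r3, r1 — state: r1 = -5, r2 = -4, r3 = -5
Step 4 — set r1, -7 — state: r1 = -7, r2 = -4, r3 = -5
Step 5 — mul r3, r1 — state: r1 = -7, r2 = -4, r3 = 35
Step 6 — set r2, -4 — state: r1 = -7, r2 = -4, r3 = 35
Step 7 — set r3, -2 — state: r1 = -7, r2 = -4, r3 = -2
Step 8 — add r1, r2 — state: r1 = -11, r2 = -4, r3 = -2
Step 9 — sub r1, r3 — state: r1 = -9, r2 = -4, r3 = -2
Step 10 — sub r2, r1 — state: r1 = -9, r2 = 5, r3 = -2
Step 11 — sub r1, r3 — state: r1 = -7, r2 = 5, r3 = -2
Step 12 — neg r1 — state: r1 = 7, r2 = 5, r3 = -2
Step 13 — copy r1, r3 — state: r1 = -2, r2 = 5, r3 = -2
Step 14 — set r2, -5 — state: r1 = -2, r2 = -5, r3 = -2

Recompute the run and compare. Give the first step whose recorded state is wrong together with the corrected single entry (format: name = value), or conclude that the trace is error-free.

1. r3 = 0 - -5 = 5 (matches)
2. r3 = 5 + -4 = 1 (checks out)
3. r3 = -5 (matches)
4. r1 = -7 (confirmed correct)
5. r3 = -5 * -7 = 35 (exactly as logged)
6. r2 = -4 (consistent with the trace)
7. r3 = -2 (consistent with the trace)
8. r1 = -7 + -4 = -11 (verified)
9. r1 = -11 - -2 = -9 (verified)
10. r2 = -4 - -9 = 5 (in agreement)
11. r1 = -9 - -2 = -7 (consistent with the trace)
12. r1 = -(-7) = 7 (in agreement)
13. r1 = -2 (matches)
14. r2 = -5 (agrees with the trace)
Each recorded entry agrees with the recomputation.

no error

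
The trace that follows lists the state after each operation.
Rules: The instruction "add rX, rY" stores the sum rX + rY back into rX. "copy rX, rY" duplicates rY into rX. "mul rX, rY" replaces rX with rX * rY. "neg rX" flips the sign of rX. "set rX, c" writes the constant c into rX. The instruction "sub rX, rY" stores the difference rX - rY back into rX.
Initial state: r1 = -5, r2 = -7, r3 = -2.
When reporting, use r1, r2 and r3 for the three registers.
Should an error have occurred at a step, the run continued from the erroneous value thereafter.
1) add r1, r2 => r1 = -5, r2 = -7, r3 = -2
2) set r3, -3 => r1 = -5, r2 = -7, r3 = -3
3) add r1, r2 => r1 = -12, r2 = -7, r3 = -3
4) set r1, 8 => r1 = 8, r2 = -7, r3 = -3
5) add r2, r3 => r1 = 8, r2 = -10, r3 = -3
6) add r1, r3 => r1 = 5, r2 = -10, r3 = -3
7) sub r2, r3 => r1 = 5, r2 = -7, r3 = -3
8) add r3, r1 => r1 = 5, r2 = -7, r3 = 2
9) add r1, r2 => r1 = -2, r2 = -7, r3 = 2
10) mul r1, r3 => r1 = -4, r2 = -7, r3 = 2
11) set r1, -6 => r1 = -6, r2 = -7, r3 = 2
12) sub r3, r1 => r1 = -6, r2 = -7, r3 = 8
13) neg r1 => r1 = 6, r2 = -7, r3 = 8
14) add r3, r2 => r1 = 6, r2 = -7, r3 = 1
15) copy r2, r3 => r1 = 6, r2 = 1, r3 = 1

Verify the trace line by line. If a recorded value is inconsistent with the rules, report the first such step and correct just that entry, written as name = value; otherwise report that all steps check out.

step 1, r1 = -12

Recomputing the run from the initial state:
step 1: r1 = -12, r2 = -7, r3 = -2
step 2: r1 = -12, r2 = -7, r3 = -3
step 3: r1 = -19, r2 = -7, r3 = -3
step 4: r1 = 8, r2 = -7, r3 = -3
step 5: r1 = 8, r2 = -10, r3 = -3
step 6: r1 = 5, r2 = -10, r3 = -3
step 7: r1 = 5, r2 = -7, r3 = -3
step 8: r1 = 5, r2 = -7, r3 = 2
step 9: r1 = -2, r2 = -7, r3 = 2
step 10: r1 = -4, r2 = -7, r3 = 2
step 11: r1 = -6, r2 = -7, r3 = 2
step 12: r1 = -6, r2 = -7, r3 = 8
step 13: r1 = 6, r2 = -7, r3 = 8
step 14: r1 = 6, r2 = -7, r3 = 1
step 15: r1 = 6, r2 = 1, r3 = 1
The first disagreement with the trace is at step 1, where the value should be r1 = -12.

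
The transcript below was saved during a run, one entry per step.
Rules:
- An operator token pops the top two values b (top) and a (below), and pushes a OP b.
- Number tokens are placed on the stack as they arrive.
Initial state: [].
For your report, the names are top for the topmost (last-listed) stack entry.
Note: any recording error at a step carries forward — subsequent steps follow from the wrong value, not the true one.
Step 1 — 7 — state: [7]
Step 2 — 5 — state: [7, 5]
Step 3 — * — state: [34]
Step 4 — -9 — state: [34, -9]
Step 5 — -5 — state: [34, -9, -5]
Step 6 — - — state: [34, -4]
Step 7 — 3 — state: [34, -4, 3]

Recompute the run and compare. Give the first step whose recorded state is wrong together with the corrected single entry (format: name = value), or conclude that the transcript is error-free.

step 3, top = 35

1. push 7: top = 7 (checks out)
2. push 5: top = 5 (verified)
3. 7 * 5 = 35 (first mismatch against the transcript)
That makes step 3 the first incorrect line — top = 35 is what it should show.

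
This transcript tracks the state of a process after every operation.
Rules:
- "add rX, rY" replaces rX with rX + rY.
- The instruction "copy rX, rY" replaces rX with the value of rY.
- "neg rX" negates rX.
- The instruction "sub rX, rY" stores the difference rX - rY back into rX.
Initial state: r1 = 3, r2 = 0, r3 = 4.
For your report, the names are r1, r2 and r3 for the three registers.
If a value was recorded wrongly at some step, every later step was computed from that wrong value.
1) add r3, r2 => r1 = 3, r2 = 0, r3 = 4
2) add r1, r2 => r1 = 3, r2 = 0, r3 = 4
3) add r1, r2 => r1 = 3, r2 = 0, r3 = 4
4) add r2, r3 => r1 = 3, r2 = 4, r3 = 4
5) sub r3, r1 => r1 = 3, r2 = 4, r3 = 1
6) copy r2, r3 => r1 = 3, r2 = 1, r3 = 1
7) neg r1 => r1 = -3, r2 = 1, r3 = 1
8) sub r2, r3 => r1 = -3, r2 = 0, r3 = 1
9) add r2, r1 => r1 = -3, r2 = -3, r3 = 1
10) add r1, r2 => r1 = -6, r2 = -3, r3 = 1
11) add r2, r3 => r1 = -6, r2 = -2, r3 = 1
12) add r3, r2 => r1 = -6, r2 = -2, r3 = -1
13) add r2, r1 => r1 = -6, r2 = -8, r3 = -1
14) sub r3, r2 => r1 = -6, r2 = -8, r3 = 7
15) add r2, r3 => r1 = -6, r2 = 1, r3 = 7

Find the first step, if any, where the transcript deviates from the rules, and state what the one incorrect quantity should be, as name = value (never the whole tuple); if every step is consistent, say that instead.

Step 1: r3 = 4 + 0 = 4 — consistent with the transcript.
Step 2: r1 = 3 + 0 = 3 — agrees with the transcript.
Step 3: r1 = 3 + 0 = 3 — agrees with the transcript.
Step 4: r2 = 0 + 4 = 4 — verified.
Step 5: r3 = 4 - 3 = 1 — agrees with the transcript.
Step 6: r2 = 1 — same as recorded.
Step 7: r1 = -(3) = -3 — in agreement.
Step 8: r2 = 1 - 1 = 0 — same as recorded.
Step 9: r2 = 0 + -3 = -3 — matches.
Step 10: r1 = -3 + -3 = -6 — matches.
Step 11: r2 = -3 + 1 = -2 — checks out.
Step 12: r3 = 1 + -2 = -1 — verified.
Step 13: r2 = -2 + -6 = -8 — checks out.
Step 14: r3 = -1 - -8 = 7 — same as recorded.
Step 15: r2 = -8 + 7 = -1 — the transcript has a different value.
So the first discrepancy is step 15, where the right value is r2 = -1.

step 15, r2 = -1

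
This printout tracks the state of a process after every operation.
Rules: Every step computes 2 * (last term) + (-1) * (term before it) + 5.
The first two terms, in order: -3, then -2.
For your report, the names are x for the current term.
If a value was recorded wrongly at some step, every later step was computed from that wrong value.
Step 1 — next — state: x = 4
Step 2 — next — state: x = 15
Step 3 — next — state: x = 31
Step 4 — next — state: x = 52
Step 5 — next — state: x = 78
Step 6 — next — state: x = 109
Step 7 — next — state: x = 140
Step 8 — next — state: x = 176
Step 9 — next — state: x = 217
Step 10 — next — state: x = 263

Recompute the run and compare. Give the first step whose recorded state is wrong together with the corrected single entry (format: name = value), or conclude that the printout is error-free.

step 7, x = 145

step 1: x = 2*(-2) + (-1)*(-3) + (5) = 4 -> consistent with the printout
step 2: x = 2*(4) + (-1)*(-2) + (5) = 15 -> confirmed correct
step 3: x = 2*(15) + (-1)*(4) + (5) = 31 -> verified
step 4: x = 2*(31) + (-1)*(15) + (5) = 52 -> confirmed correct
step 5: x = 2*(52) + (-1)*(31) + (5) = 78 -> checks out
step 6: x = 2*(78) + (-1)*(52) + (5) = 109 -> matches
step 7: x = 2*(109) + (-1)*(78) + (5) = 145 -> this is not what the printout shows
Conclusion: step 7 carries the first error; the entry should be x = 145.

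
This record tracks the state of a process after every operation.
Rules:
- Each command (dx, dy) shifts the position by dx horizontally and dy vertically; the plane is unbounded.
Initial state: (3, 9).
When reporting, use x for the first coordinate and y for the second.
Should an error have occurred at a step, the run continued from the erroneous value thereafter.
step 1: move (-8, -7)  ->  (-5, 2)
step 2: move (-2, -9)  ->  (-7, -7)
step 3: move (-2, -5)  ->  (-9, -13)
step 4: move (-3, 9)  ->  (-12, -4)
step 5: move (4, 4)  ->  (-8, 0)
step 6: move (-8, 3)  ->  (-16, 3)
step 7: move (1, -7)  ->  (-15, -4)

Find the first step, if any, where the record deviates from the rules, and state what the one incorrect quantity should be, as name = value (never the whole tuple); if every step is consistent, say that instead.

step 3, y = -12

1. x = 3 + (-8) = -5, y = 9 + (-7) = 2 (same as recorded)
2. x = -5 + (-2) = -7, y = 2 + (-9) = -7 (no discrepancy)
3. x = -7 + (-2) = -9, y = -7 + (-5) = -12 (this is not what the record shows)
First incorrect step: 3; the correct value is y = -12.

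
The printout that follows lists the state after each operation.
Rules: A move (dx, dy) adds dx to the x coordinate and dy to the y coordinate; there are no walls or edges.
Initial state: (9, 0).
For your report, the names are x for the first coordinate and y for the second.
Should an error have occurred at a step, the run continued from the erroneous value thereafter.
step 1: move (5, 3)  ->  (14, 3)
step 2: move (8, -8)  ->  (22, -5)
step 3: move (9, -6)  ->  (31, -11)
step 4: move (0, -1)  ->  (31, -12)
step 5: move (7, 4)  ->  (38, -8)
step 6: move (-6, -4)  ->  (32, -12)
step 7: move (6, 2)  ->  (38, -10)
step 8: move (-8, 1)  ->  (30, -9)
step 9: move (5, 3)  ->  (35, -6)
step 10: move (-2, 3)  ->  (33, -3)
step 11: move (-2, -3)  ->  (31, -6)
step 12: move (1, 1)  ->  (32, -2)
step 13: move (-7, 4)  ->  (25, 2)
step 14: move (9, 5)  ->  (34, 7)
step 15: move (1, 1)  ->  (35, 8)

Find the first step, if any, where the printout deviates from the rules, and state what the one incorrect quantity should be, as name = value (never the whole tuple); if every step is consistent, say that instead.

Recomputing the run from the initial state:
step 1: x = 14, y = 3
step 2: x = 22, y = -5
step 3: x = 31, y = -11
step 4: x = 31, y = -12
step 5: x = 38, y = -8
step 6: x = 32, y = -12
step 7: x = 38, y = -10
step 8: x = 30, y = -9
step 9: x = 35, y = -6
step 10: x = 33, y = -3
step 11: x = 31, y = -6
step 12: x = 32, y = -5
step 13: x = 25, y = -1
step 14: x = 34, y = 4
step 15: x = 35, y = 5
The first disagreement with the printout is at step 12, where the value should be y = -5.

step 12, y = -5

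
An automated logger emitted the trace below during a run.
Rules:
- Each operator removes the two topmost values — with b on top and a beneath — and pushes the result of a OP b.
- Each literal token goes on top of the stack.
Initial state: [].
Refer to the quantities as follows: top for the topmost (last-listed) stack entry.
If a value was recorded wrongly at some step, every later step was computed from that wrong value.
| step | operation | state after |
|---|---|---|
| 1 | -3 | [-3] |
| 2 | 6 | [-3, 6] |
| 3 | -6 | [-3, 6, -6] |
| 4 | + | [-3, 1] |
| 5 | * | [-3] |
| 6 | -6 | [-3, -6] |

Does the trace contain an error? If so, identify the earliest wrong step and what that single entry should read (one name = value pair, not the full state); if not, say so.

Recomputing the run from the initial state:
step 1: [-3]
step 2: [-3, 6]
step 3: [-3, 6, -6]
step 4: [-3, 0]
step 5: [0]
step 6: [0, -6]
The first disagreement with the trace is at step 4, where the value should be top = 0.

step 4, top = 0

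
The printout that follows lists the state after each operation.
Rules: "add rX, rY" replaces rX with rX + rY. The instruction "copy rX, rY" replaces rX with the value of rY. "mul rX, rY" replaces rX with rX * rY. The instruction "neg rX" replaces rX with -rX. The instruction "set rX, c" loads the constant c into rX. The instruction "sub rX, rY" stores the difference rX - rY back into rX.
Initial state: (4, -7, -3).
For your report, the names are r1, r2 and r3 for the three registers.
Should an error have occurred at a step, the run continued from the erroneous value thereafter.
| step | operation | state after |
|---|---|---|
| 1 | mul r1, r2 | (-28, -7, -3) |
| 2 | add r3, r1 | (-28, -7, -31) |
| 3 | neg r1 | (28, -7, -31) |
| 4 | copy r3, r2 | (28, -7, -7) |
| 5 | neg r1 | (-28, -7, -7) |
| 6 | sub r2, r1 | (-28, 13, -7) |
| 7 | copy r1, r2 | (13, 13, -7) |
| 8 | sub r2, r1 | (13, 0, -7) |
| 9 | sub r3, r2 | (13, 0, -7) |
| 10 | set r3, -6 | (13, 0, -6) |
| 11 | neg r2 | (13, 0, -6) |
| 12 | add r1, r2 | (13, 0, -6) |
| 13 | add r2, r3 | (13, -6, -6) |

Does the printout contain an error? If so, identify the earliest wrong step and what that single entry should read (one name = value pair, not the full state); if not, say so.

Recomputing the run from the initial state:
step 1: r1 = -28, r2 = -7, r3 = -3
step 2: r1 = -28, r2 = -7, r3 = -31
step 3: r1 = 28, r2 = -7, r3 = -31
step 4: r1 = 28, r2 = -7, r3 = -7
step 5: r1 = -28, r2 = -7, r3 = -7
step 6: r1 = -28, r2 = 21, r3 = -7
step 7: r1 = 21, r2 = 21, r3 = -7
step 8: r1 = 21, r2 = 0, r3 = -7
step 9: r1 = 21, r2 = 0, r3 = -7
step 10: r1 = 21, r2 = 0, r3 = -6
step 11: r1 = 21, r2 = 0, r3 = -6
step 12: r1 = 21, r2 = 0, r3 = -6
step 13: r1 = 21, r2 = -6, r3 = -6
The first disagreement with the printout is at step 6, where the value should be r2 = 21.

step 6, r2 = 21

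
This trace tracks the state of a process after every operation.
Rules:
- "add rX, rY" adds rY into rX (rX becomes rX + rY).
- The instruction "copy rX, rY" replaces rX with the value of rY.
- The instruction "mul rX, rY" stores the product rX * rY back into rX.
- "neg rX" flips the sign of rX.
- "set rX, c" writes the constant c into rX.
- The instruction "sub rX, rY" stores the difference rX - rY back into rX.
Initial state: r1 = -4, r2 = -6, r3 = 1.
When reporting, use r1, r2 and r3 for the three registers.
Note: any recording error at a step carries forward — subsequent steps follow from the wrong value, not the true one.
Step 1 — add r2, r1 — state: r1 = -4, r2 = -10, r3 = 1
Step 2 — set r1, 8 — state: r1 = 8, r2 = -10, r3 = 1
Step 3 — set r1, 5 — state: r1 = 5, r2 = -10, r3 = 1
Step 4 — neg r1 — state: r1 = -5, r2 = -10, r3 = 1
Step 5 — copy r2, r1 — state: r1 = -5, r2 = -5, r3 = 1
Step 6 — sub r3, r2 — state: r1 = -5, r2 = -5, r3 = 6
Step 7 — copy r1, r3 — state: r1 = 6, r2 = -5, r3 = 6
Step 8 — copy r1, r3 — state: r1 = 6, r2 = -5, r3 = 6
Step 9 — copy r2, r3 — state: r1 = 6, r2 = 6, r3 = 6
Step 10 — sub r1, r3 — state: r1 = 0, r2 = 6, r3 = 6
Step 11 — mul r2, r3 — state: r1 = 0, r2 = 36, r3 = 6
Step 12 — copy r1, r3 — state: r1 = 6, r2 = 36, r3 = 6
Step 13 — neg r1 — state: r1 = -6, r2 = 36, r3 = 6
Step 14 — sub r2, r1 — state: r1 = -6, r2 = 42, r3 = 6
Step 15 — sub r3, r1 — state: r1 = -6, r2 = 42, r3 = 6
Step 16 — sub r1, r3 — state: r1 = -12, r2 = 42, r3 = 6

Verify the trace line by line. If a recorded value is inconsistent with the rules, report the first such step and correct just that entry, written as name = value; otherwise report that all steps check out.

step 1: r2 = -6 + -4 = -10 -> agrees with the trace
step 2: r1 = 8 -> consistent with the trace
step 3: r1 = 5 -> agrees with the trace
step 4: r1 = -(5) = -5 -> no discrepancy
step 5: r2 = -5 -> same as recorded
step 6: r3 = 1 - -5 = 6 -> confirmed correct
step 7: r1 = 6 -> matches
step 8: r1 = 6 -> checks out
step 9: r2 = 6 -> agrees with the trace
step 10: r1 = 6 - 6 = 0 -> checks out
step 11: r2 = 6 * 6 = 36 -> in agreement
step 12: r1 = 6 -> consistent with the trace
step 13: r1 = -(6) = -6 -> checks out
step 14: r2 = 36 - -6 = 42 -> agrees with the trace
step 15: r3 = 6 - -6 = 12 -> the trace disagrees here
First deviation found at step 15; the corrected entry is r3 = 12.

step 15, r3 = 12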